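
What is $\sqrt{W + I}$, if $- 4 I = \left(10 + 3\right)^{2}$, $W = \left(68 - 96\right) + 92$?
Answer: $\frac{\sqrt{87}}{2} \approx 4.6637$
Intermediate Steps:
$W = 64$ ($W = \left(68 - 96\right) + 92 = -28 + 92 = 64$)
$I = - \frac{169}{4}$ ($I = - \frac{\left(10 + 3\right)^{2}}{4} = - \frac{13^{2}}{4} = \left(- \frac{1}{4}\right) 169 = - \frac{169}{4} \approx -42.25$)
$\sqrt{W + I} = \sqrt{64 - \frac{169}{4}} = \sqrt{\frac{87}{4}} = \frac{\sqrt{87}}{2}$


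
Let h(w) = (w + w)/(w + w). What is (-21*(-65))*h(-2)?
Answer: 1365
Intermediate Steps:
h(w) = 1 (h(w) = (2*w)/((2*w)) = (2*w)*(1/(2*w)) = 1)
(-21*(-65))*h(-2) = -21*(-65)*1 = 1365*1 = 1365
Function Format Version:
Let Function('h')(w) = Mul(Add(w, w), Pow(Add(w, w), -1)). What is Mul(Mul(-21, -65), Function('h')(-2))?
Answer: 1365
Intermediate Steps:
Function('h')(w) = 1 (Function('h')(w) = Mul(Mul(2, w), Pow(Mul(2, w), -1)) = Mul(Mul(2, w), Mul(Rational(1, 2), Pow(w, -1))) = 1)
Mul(Mul(-21, -65), Function('h')(-2)) = Mul(Mul(-21, -65), 1) = Mul(1365, 1) = 1365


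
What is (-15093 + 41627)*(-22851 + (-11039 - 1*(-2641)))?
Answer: -829160966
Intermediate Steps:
(-15093 + 41627)*(-22851 + (-11039 - 1*(-2641))) = 26534*(-22851 + (-11039 + 2641)) = 26534*(-22851 - 8398) = 26534*(-31249) = -829160966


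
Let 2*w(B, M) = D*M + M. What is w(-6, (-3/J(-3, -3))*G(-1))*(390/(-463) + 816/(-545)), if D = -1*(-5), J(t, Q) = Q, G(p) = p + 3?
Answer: -3542148/252335 ≈ -14.037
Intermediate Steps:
G(p) = 3 + p
D = 5
w(B, M) = 3*M (w(B, M) = (5*M + M)/2 = (6*M)/2 = 3*M)
w(-6, (-3/J(-3, -3))*G(-1))*(390/(-463) + 816/(-545)) = (3*((-3/(-3))*(3 - 1)))*(390/(-463) + 816/(-545)) = (3*(-3*(-⅓)*2))*(390*(-1/463) + 816*(-1/545)) = (3*(1*2))*(-390/463 - 816/545) = (3*2)*(-590358/252335) = 6*(-590358/252335) = -3542148/252335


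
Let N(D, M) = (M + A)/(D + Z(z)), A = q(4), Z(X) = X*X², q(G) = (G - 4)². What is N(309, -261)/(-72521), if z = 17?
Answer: 261/378704662 ≈ 6.8919e-7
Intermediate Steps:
q(G) = (-4 + G)²
Z(X) = X³
A = 0 (A = (-4 + 4)² = 0² = 0)
N(D, M) = M/(4913 + D) (N(D, M) = (M + 0)/(D + 17³) = M/(D + 4913) = M/(4913 + D))
N(309, -261)/(-72521) = -261/(4913 + 309)/(-72521) = -261/5222*(-1/72521) = 261/378704662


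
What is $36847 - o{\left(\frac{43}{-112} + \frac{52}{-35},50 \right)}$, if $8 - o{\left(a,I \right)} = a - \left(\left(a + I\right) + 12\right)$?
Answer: $36777$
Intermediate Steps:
$o{\left(a,I \right)} = 20 + I$ ($o{\left(a,I \right)} = 8 - \left(a - \left(\left(a + I\right) + 12\right)\right) = 8 - \left(a - \left(\left(I + a\right) + 12\right)\right) = 8 - \left(a - \left(12 + I + a\right)\right) = 8 - \left(-12 - I\right) = 8 + \left(12 + I\right) = 20 + I$)
$36847 - o{\left(\frac{43}{-112} + \frac{52}{-35},50 \right)} = 36847 - \left(20 + 50\right) = 36847 - 70 = 36777$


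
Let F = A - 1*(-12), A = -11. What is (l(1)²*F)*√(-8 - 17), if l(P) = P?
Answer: 5*I ≈ 5.0*I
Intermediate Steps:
F = 1 (F = -11 - 1*(-12) = -11 + 12 = 1)
(l(1)²*F)*√(-8 - 17) = (1²*1)*√(-8 - 17) = (1*1)*√(-25) = 1*(5*I) = 5*I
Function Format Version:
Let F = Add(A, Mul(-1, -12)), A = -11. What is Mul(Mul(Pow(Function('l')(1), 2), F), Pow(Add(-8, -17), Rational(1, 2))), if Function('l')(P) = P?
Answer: Mul(5, I) ≈ Mul(5.0000, I)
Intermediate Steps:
F = 1 (F = Add(-11, Mul(-1, -12)) = Add(-11, 12) = 1)
Mul(Mul(Pow(Function('l')(1), 2), F), Pow(Add(-8, -17), Rational(1, 2))) = Mul(Mul(Pow(1, 2), 1), Pow(Add(-8, -17), Rational(1, 2))) = Mul(Mul(1, 1), Pow(-25, Rational(1, 2))) = Mul(1, Mul(5, I)) = Mul(5, I)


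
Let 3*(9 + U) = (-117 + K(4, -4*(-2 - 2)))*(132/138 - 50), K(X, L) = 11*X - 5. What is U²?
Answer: 848032641/529 ≈ 1.6031e+6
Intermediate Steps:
K(X, L) = -5 + 11*X
U = 29121/23 (U = -9 + ((-117 + (-5 + 11*4))*(132/138 - 50))/3 = -9 + ((-117 + (-5 + 44))*(132*(1/138) - 50))/3 = -9 + ((-117 + 39)*(22/23 - 50))/3 = -9 + (-78*(-1128/23))/3 = -9 + (⅓)*(87984/23) = -9 + 29328/23 = 29121/23 ≈ 1266.1)
U² = (29121/23)² = 848032641/529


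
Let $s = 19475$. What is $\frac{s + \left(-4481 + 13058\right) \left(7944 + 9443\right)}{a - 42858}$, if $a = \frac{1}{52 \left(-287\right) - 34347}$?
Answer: $- \frac{7348659972754}{2111656519} \approx -3480.0$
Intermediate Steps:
$a = - \frac{1}{49271}$ ($a = \frac{1}{-14924 - 34347} = \frac{1}{-49271} = - \frac{1}{49271} \approx -2.0296 \cdot 10^{-5}$)
$\frac{s + \left(-4481 + 13058\right) \left(7944 + 9443\right)}{a - 42858} = \frac{19475 + \left(-4481 + 13058\right) \left(7944 + 9443\right)}{- \frac{1}{49271} - 42858} = \frac{19475 + 8577 \cdot 17387}{- \frac{2111656519}{49271}} = \left(19475 + 149128299\right) \left(- \frac{49271}{2111656519}\right) = 149147774 \left(- \frac{49271}{2111656519}\right) = - \frac{7348659972754}{2111656519}$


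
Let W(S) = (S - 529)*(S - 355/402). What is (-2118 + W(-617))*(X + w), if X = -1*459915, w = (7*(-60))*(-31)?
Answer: -21138309129735/67 ≈ -3.1550e+11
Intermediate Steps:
w = 13020 (w = -420*(-31) = 13020)
X = -459915
W(S) = (-529 + S)*(-355/402 + S) (W(S) = (-529 + S)*(S - 355*1/402) = (-529 + S)*(S - 355/402) = (-529 + S)*(-355/402 + S))
(-2118 + W(-617))*(X + w) = (-2118 + (187795/402 + (-617)² - 213013/402*(-617)))*(-459915 + 13020) = (-2118 + (187795/402 + 380689 + 131429021/402))*(-446895) = (-2118 + 47442299/67)*(-446895) = (47300393/67)*(-446895) = -21138309129735/67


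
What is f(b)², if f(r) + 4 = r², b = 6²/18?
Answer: 0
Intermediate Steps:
b = 2 (b = 36*(1/18) = 2)
f(r) = -4 + r²
f(b)² = (-4 + 2²)² = (-4 + 4)² = 0² = 0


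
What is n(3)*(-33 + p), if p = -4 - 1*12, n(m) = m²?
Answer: -441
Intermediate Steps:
p = -16 (p = -4 - 12 = -16)
n(3)*(-33 + p) = 3²*(-33 - 16) = 9*(-49) = -441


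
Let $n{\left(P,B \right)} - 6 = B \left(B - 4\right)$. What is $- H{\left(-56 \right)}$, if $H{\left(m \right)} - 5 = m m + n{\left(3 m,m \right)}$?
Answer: $-6507$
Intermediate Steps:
$n{\left(P,B \right)} = 6 + B \left(-4 + B\right)$ ($n{\left(P,B \right)} = 6 + B \left(B - 4\right) = 6 + B \left(-4 + B\right)$)
$H{\left(m \right)} = 11 - 4 m + 2 m^{2}$ ($H{\left(m \right)} = 5 + \left(m m + \left(6 + m^{2} - 4 m\right)\right) = 5 + \left(m^{2} + \left(6 + m^{2} - 4 m\right)\right) = 5 + \left(6 - 4 m + 2 m^{2}\right) = 11 - 4 m + 2 m^{2}$)
$- H{\left(-56 \right)} = - (11 - -224 + 2 \left(-56\right)^{2}) = - (11 + 224 + 2 \cdot 3136) = - (11 + 224 + 6272) = \left(-1\right) 6507 = -6507$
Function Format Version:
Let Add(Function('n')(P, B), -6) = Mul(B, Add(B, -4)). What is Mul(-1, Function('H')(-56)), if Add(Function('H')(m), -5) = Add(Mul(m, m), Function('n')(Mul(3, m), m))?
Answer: -6507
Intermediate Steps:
Function('n')(P, B) = Add(6, Mul(B, Add(-4, B))) (Function('n')(P, B) = Add(6, Mul(B, Add(B, -4))) = Add(6, Mul(B, Add(-4, B))))
Function('H')(m) = Add(11, Mul(-4, m), Mul(2, Pow(m, 2))) (Function('H')(m) = Add(5, Add(Mul(m, m), Add(6, Pow(m, 2), Mul(-4, m)))) = Add(5, Add(Pow(m, 2), Add(6, Pow(m, 2), Mul(-4, m)))) = Add(5, Add(6, Mul(-4, m), Mul(2, Pow(m, 2)))) = Add(11, Mul(-4, m), Mul(2, Pow(m, 2))))
Mul(-1, Function('H')(-56)) = Mul(-1, Add(11, Mul(-4, -56), Mul(2, Pow(-56, 2)))) = Mul(-1, Add(11, 224, Mul(2, 3136))) = Mul(-1, Add(11, 224, 6272)) = Mul(-1, 6507) = -6507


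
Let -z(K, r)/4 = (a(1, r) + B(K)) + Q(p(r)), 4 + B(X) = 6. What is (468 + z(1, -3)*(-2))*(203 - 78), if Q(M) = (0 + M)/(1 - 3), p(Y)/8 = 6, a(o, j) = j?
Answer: 33500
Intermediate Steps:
B(X) = 2 (B(X) = -4 + 6 = 2)
p(Y) = 48 (p(Y) = 8*6 = 48)
Q(M) = -M/2 (Q(M) = M/(-2) = M*(-½) = -M/2)
z(K, r) = 88 - 4*r (z(K, r) = -4*((r + 2) - ½*48) = -4*((2 + r) - 24) = -4*(-22 + r) = 88 - 4*r)
(468 + z(1, -3)*(-2))*(203 - 78) = (468 + (88 - 4*(-3))*(-2))*(203 - 78) = (468 + (88 + 12)*(-2))*125 = (468 + 100*(-2))*125 = (468 - 200)*125 = 268*125 = 33500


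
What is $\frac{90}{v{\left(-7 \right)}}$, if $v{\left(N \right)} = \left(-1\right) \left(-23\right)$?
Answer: $\frac{90}{23} \approx 3.913$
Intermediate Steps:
$v{\left(N \right)} = 23$
$\frac{90}{v{\left(-7 \right)}} = \frac{90}{23}$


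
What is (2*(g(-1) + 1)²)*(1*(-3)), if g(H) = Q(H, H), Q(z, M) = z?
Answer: 0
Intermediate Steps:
g(H) = H
(2*(g(-1) + 1)²)*(1*(-3)) = (2*(-1 + 1)²)*(1*(-3)) = (2*0²)*(-3) = (2*0)*(-3) = 0*(-3) = 0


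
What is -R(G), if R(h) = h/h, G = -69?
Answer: -1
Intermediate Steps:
R(h) = 1
-R(G) = -1*1 = -1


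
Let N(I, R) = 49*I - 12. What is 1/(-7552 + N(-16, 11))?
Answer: -1/8348 ≈ -0.00011979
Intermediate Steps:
N(I, R) = -12 + 49*I
1/(-7552 + N(-16, 11)) = 1/(-7552 + (-12 + 49*(-16))) = 1/(-7552 + (-12 - 784)) = 1/(-7552 - 796) = 1/(-8348) = -1/8348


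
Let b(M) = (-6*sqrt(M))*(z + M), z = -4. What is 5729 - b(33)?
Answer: 5729 + 174*sqrt(33) ≈ 6728.6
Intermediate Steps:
b(M) = -6*sqrt(M)*(-4 + M) (b(M) = (-6*sqrt(M))*(-4 + M) = -6*sqrt(M)*(-4 + M))
5729 - b(33) = 5729 - 6*sqrt(33)*(4 - 1*33) = 5729 - 6*sqrt(33)*(4 - 33) = 5729 - 6*sqrt(33)*(-29) = 5729 - (-174)*sqrt(33) = 5729 + 174*sqrt(33)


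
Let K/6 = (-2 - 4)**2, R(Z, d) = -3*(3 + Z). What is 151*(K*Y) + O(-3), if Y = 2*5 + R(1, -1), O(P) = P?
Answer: -65235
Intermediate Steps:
R(Z, d) = -9 - 3*Z
K = 216 (K = 6*(-2 - 4)**2 = 6*(-6)**2 = 6*36 = 216)
Y = -2 (Y = 2*5 + (-9 - 3*1) = 10 + (-9 - 3) = 10 - 12 = -2)
151*(K*Y) + O(-3) = 151*(216*(-2)) - 3 = 151*(-432) - 3 = -65232 - 3 = -65235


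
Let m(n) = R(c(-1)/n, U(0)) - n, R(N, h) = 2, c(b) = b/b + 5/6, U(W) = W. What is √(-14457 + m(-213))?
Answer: I*√14242 ≈ 119.34*I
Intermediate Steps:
c(b) = 11/6 (c(b) = 1 + 5*(⅙) = 1 + ⅚ = 11/6)
m(n) = 2 - n
√(-14457 + m(-213)) = √(-14457 + (2 - 1*(-213))) = √(-14457 + (2 + 213)) = √(-14457 + 215) = √(-14242) = I*√14242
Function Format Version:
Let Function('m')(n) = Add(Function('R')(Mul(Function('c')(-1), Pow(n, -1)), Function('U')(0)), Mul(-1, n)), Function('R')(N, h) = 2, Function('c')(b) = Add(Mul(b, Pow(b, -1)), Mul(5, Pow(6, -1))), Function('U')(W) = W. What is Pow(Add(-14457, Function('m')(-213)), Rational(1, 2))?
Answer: Mul(I, Pow(14242, Rational(1, 2))) ≈ Mul(119.34, I)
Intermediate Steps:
Function('c')(b) = Rational(11, 6) (Function('c')(b) = Add(1, Mul(5, Rational(1, 6))) = Add(1, Rational(5, 6)) = Rational(11, 6))
Function('m')(n) = Add(2, Mul(-1, n))
Pow(Add(-14457, Function('m')(-213)), Rational(1, 2)) = Pow(Add(-14457, Add(2, Mul(-1, -213))), Rational(1, 2)) = Pow(Add(-14457, Add(2, 213)), Rational(1, 2)) = Pow(Add(-14457, 215), Rational(1, 2)) = Pow(-14242, Rational(1, 2)) = Mul(I, Pow(14242, Rational(1, 2)))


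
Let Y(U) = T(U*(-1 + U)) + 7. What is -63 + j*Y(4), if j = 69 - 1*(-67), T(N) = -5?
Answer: 209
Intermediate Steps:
Y(U) = 2 (Y(U) = -5 + 7 = 2)
j = 136 (j = 69 + 67 = 136)
-63 + j*Y(4) = -63 + 136*2 = -63 + 272 = 209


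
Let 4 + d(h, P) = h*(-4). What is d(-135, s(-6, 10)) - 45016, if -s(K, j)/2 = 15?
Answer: -44480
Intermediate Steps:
s(K, j) = -30 (s(K, j) = -2*15 = -30)
d(h, P) = -4 - 4*h (d(h, P) = -4 + h*(-4) = -4 - 4*h)
d(-135, s(-6, 10)) - 45016 = (-4 - 4*(-135)) - 45016 = (-4 + 540) - 45016 = 536 - 45016 = -44480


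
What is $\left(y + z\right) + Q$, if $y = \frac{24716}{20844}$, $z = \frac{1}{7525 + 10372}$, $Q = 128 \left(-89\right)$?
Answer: $- \frac{1062321762890}{93261267} \approx -11391.0$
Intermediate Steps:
$Q = -11392$
$z = \frac{1}{17897} \approx 5.5875 \cdot 10^{-5}$
$y = \frac{6179}{5211}$ ($y = 24716 \cdot \frac{1}{20844} = \frac{6179}{5211} \approx 1.1858$)
$\left(y + z\right) + Q = \left(\frac{6179}{5211} + \frac{1}{17897}\right) - 11392 = \frac{110590774}{93261267} - 11392 = - \frac{1062321762890}{93261267}$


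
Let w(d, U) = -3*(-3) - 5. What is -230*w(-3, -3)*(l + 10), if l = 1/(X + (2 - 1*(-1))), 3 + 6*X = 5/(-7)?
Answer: -47932/5 ≈ -9586.4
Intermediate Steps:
X = -13/21 (X = -½ + (5/(-7))/6 = -½ + (5*(-⅐))/6 = -½ + (⅙)*(-5/7) = -½ - 5/42 = -13/21 ≈ -0.61905)
w(d, U) = 4 (w(d, U) = 9 - 5 = 4)
l = 21/50 (l = 1/(-13/21 + (2 - 1*(-1))) = 1/(-13/21 + (2 + 1)) = 1/(-13/21 + 3) = 1/(50/21) = 21/50 ≈ 0.42000)
-230*w(-3, -3)*(l + 10) = -920*(21/50 + 10) = -920*521/50 = -230*1042/25 = -47932/5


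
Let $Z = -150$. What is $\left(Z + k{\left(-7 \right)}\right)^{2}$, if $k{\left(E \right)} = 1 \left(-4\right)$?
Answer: $23716$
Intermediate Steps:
$k{\left(E \right)} = -4$
$\left(Z + k{\left(-7 \right)}\right)^{2} = \left(-150 - 4\right)^{2} = \left(-154\right)^{2} = 23716$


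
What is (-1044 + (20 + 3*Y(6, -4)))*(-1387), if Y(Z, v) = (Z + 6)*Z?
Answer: 1120696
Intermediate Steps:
Y(Z, v) = Z*(6 + Z) (Y(Z, v) = (6 + Z)*Z = Z*(6 + Z))
(-1044 + (20 + 3*Y(6, -4)))*(-1387) = (-1044 + (20 + 3*(6*(6 + 6))))*(-1387) = (-1044 + (20 + 3*(6*12)))*(-1387) = (-1044 + (20 + 3*72))*(-1387) = (-1044 + (20 + 216))*(-1387) = (-1044 + 236)*(-1387) = -808*(-1387) = 1120696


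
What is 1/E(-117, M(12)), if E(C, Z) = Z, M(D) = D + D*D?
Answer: 1/156 ≈ 0.0064103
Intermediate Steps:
M(D) = D + D²
1/E(-117, M(12)) = 1/(12*(1 + 12)) = 1/(12*13) = 1/156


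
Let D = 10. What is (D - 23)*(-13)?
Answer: 169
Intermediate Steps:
(D - 23)*(-13) = (10 - 23)*(-13) = -13*(-13) = 169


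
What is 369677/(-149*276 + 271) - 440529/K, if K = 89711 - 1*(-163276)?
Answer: -37173468812/3445092637 ≈ -10.790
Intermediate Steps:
K = 252987 (K = 89711 + 163276 = 252987)
369677/(-149*276 + 271) - 440529/K = 369677/(-149*276 + 271) - 440529/252987 = 369677/(-41124 + 271) - 440529*1/252987 = 369677/(-40853) - 146843/84329 = 369677*(-1/40853) - 146843/84329 = -369677/40853 - 146843/84329 = -37173468812/3445092637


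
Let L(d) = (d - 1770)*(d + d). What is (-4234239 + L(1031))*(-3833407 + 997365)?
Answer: 16330091490394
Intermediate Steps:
L(d) = 2*d*(-1770 + d) (L(d) = (-1770 + d)*(2*d) = 2*d*(-1770 + d))
(-4234239 + L(1031))*(-3833407 + 997365) = (-4234239 + 2*1031*(-1770 + 1031))*(-3833407 + 997365) = (-4234239 + 2*1031*(-739))*(-2836042) = (-4234239 - 1523818)*(-2836042) = -5758057*(-2836042) = 16330091490394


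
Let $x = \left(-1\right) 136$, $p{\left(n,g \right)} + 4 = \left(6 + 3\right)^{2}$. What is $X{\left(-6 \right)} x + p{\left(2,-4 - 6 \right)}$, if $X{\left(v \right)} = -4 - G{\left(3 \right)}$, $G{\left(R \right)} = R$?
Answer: $1029$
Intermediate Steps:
$p{\left(n,g \right)} = 77$ ($p{\left(n,g \right)} = -4 + \left(6 + 3\right)^{2} = -4 + 9^{2} = -4 + 81 = 77$)
$X{\left(v \right)} = -7$ ($X{\left(v \right)} = -4 - 3 = -7$)
$x = -136$
$X{\left(-6 \right)} x + p{\left(2,-4 - 6 \right)} = \left(-7\right) \left(-136\right) + 77 = 952 + 77 = 1029$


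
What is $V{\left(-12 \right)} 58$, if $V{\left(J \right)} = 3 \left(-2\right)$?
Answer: $-348$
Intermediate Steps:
$V{\left(J \right)} = -6$
$V{\left(-12 \right)} 58 = \left(-6\right) 58 = -348$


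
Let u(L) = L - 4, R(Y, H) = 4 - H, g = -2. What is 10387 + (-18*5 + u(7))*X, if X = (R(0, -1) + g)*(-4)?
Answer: 11431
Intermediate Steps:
u(L) = -4 + L
X = -12 (X = ((4 - 1*(-1)) - 2)*(-4) = ((4 + 1) - 2)*(-4) = (5 - 2)*(-4) = 3*(-4) = -12)
10387 + (-18*5 + u(7))*X = 10387 + (-18*5 + (-4 + 7))*(-12) = 10387 + (-90 + 3)*(-12) = 10387 - 87*(-12) = 10387 + 1044 = 11431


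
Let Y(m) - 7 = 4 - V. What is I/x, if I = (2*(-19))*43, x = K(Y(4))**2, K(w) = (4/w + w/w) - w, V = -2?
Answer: -7267/608 ≈ -11.952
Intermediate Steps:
Y(m) = 13 (Y(m) = 7 + (4 - 1*(-2)) = 7 + (4 + 2) = 7 + 6 = 13)
K(w) = 1 - w + 4/w (K(w) = (4/w + 1) - w = (1 + 4/w) - w = 1 - w + 4/w)
x = 23104/169 (x = (1 - 1*13 + 4/13)**2 = (1 - 13 + 4*(1/13))**2 = (1 - 13 + 4/13)**2 = (-152/13)**2 = 23104/169 ≈ 136.71)
I = -1634 (I = -38*43 = -1634)
I/x = -1634/23104/169 = -1634*169/23104 = -7267/608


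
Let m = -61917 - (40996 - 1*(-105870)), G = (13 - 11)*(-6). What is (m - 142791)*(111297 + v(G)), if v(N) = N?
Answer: -39124912590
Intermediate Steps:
G = -12 (G = 2*(-6) = -12)
m = -208783 (m = -61917 - (40996 + 105870) = -61917 - 1*146866 = -61917 - 146866 = -208783)
(m - 142791)*(111297 + v(G)) = (-208783 - 142791)*(111297 - 12) = -351574*111285 = -39124912590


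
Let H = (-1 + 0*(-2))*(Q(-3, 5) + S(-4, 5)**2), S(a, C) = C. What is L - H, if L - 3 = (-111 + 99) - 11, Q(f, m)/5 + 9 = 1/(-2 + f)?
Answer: -41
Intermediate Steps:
Q(f, m) = -45 + 5/(-2 + f)
L = -20 (L = 3 + ((-111 + 99) - 11) = 3 + (-12 - 11) = 3 - 23 = -20)
H = 21 (H = (-1 + 0*(-2))*(5*(19 - 9*(-3))/(-2 - 3) + 5**2) = (-1 + 0)*(5*(19 + 27)/(-5) + 25) = -(5*(-1/5)*46 + 25) = -(-46 + 25) = -1*(-21) = 21)
L - H = -20 - 1*21 = -20 - 21 = -41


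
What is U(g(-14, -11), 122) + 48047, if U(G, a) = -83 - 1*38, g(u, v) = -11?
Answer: 47926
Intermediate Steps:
U(G, a) = -121 (U(G, a) = -83 - 38 = -121)
U(g(-14, -11), 122) + 48047 = -121 + 48047 = 47926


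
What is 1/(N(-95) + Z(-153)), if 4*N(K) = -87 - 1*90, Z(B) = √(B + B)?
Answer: -236/12075 - 16*I*√34/12075 ≈ -0.019545 - 0.0077263*I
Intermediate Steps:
Z(B) = √2*√B (Z(B) = √(2*B) = √2*√B)
N(K) = -177/4 (N(K) = (-87 - 1*90)/4 = (-87 - 90)/4 = (¼)*(-177) = -177/4)
1/(N(-95) + Z(-153)) = 1/(-177/4 + √2*√(-153)) = 1/(-177/4 + √2*(3*I*√17)) = 1/(-177/4 + 3*I*√34)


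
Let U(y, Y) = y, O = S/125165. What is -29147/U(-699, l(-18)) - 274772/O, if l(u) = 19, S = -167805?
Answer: 1602985689397/7819713 ≈ 2.0499e+5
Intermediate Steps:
O = -33561/25033 (O = -167805/125165 = -167805*1/125165 = -33561/25033 ≈ -1.3407)
-29147/U(-699, l(-18)) - 274772/O = -29147/(-699) - 274772/(-33561/25033) = -29147*(-1/699) - 274772*(-25033/33561) = 29147/699 + 6878367476/33561 = 1602985689397/7819713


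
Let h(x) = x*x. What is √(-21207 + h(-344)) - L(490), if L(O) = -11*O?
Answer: 5390 + √97129 ≈ 5701.7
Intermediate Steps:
h(x) = x²
√(-21207 + h(-344)) - L(490) = √(-21207 + (-344)²) - (-11)*490 = √(-21207 + 118336) - 1*(-5390) = √97129 + 5390 = 5390 + √97129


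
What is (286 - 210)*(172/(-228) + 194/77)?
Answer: 30988/231 ≈ 134.15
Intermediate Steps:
(286 - 210)*(172/(-228) + 194/77) = 76*(172*(-1/228) + 194*(1/77)) = 76*(-43/57 + 194/77) = 76*(7747/4389) = 30988/231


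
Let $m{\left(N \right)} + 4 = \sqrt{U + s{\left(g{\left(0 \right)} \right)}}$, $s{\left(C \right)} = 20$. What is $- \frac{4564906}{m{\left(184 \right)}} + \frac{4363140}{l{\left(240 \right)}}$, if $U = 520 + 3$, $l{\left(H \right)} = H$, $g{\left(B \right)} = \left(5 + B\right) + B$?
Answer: $- \frac{34715583}{2108} - \frac{4564906 \sqrt{543}}{527} \approx -2.1832 \cdot 10^{5}$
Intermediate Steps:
$g{\left(B \right)} = 5 + 2 B$
$U = 523$
$m{\left(N \right)} = -4 + \sqrt{543}$ ($m{\left(N \right)} = -4 + \sqrt{523 + 20} = -4 + \sqrt{543}$)
$- \frac{4564906}{m{\left(184 \right)}} + \frac{4363140}{l{\left(240 \right)}} = - \frac{4564906}{-4 + \sqrt{543}} + \frac{4363140}{240} = - \frac{4564906}{-4 + \sqrt{543}} + 4363140 \cdot \frac{1}{240} = - \frac{4564906}{-4 + \sqrt{543}} + \frac{72719}{4} = \frac{72719}{4} - \frac{4564906}{-4 + \sqrt{543}}$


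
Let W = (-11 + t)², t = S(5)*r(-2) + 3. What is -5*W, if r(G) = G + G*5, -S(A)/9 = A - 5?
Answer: -320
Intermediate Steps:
S(A) = 45 - 9*A (S(A) = -9*(A - 5) = -9*(-5 + A) = 45 - 9*A)
r(G) = 6*G (r(G) = G + 5*G = 6*G)
t = 3 (t = (45 - 9*5)*(6*(-2)) + 3 = (45 - 45)*(-12) + 3 = 0*(-12) + 3 = 0 + 3 = 3)
W = 64 (W = (-11 + 3)² = (-8)² = 64)
-5*W = -5*64 = -320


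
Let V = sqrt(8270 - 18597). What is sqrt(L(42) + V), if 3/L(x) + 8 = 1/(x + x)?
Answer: sqrt(-169092 + 450241*I*sqrt(10327))/671 ≈ 7.115 + 7.1414*I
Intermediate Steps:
L(x) = 3/(-8 + 1/(2*x)) (L(x) = 3/(-8 + 1/(x + x)) = 3/(-8 + 1/(2*x)))
V = I*sqrt(10327) (V = sqrt(-10327) = I*sqrt(10327) ≈ 101.62*I)
sqrt(L(42) + V) = sqrt(-6*42/(-1 + 16*42) + I*sqrt(10327)) = sqrt(-6*42/(-1 + 672) + I*sqrt(10327)) = sqrt(-6*42/671 + I*sqrt(10327)) = sqrt(-6*42*1/671 + I*sqrt(10327)) = sqrt(-252/671 + I*sqrt(10327))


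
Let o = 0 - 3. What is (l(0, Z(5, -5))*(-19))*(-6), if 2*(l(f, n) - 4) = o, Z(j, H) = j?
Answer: 285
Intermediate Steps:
o = -3
l(f, n) = 5/2 (l(f, n) = 4 + (1/2)*(-3) = 4 - 3/2 = 5/2)
(l(0, Z(5, -5))*(-19))*(-6) = ((5/2)*(-19))*(-6) = -95/2*(-6) = 285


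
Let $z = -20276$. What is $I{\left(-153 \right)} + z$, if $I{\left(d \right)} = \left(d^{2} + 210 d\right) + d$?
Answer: $-29150$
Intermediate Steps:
$I{\left(d \right)} = d^{2} + 211 d$
$I{\left(-153 \right)} + z = - 153 \left(211 - 153\right) - 20276 = \left(-153\right) 58 - 20276 = -8874 - 20276 = -29150$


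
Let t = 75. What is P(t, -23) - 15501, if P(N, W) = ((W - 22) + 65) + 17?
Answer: -15464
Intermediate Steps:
P(N, W) = 60 + W (P(N, W) = ((-22 + W) + 65) + 17 = (43 + W) + 17 = 60 + W)
P(t, -23) - 15501 = (60 - 23) - 15501 = 37 - 15501 = -15464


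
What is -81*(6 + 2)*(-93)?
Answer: 60264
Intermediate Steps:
-81*(6 + 2)*(-93) = -648*(-93) = 60264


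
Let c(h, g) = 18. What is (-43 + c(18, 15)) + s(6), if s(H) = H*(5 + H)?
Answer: 41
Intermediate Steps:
(-43 + c(18, 15)) + s(6) = (-43 + 18) + 6*(5 + 6) = -25 + 6*11 = -25 + 66 = 41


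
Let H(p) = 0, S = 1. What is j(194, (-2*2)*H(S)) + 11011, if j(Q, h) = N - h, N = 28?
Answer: 11039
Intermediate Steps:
j(Q, h) = 28 - h
j(194, (-2*2)*H(S)) + 11011 = (28 - (-2*2)*0) + 11011 = (28 - (-4)*0) + 11011 = (28 - 1*0) + 11011 = (28 + 0) + 11011 = 28 + 11011 = 11039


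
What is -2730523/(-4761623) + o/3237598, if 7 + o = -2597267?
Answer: -1763451905974/7708110550777 ≈ -0.22878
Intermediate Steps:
o = -2597274 (o = -7 - 2597267 = -2597274)
-2730523/(-4761623) + o/3237598 = -2730523/(-4761623) - 2597274/3237598 = -2730523*(-1/4761623) - 2597274*1/3237598 = 2730523/4761623 - 1298637/1618799 = -1763451905974/7708110550777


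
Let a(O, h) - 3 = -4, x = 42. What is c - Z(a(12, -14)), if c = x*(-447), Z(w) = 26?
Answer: -18800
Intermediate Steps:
a(O, h) = -1 (a(O, h) = 3 - 4 = -1)
c = -18774 (c = 42*(-447) = -18774)
c - Z(a(12, -14)) = -18774 - 1*26 = -18774 - 26 = -18800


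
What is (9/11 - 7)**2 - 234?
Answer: -23690/121 ≈ -195.79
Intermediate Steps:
(9/11 - 7)**2 - 234 = (-68/11)**2 - 234 = 4624/121 - 234 = -23690/121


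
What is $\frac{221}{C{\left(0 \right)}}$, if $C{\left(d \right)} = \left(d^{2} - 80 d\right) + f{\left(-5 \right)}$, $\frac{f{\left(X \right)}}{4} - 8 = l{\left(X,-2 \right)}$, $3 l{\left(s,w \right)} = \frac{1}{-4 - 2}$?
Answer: $\frac{153}{22} \approx 6.9545$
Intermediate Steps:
$l{\left(s,w \right)} = - \frac{1}{18}$ ($l{\left(s,w \right)} = \frac{1}{3 \left(-4 - 2\right)} = \frac{1}{3 \left(-6\right)} = \frac{1}{3} \left(- \frac{1}{6}\right) = - \frac{1}{18}$)
$f{\left(X \right)} = \frac{286}{9}$ ($f{\left(X \right)} = 32 + 4 \left(- \frac{1}{18}\right) = 32 - \frac{2}{9} = \frac{286}{9}$)
$C{\left(d \right)} = \frac{286}{9} + d^{2} - 80 d$ ($C{\left(d \right)} = \left(d^{2} - 80 d\right) + \frac{286}{9} = \frac{286}{9} + d^{2} - 80 d$)
$\frac{221}{C{\left(0 \right)}} = \frac{221}{\frac{286}{9} + 0^{2} - 0} = \frac{221}{\frac{286}{9} + 0 + 0} = \frac{221}{\frac{286}{9}} = 221 \cdot \frac{9}{286} = \frac{153}{22}$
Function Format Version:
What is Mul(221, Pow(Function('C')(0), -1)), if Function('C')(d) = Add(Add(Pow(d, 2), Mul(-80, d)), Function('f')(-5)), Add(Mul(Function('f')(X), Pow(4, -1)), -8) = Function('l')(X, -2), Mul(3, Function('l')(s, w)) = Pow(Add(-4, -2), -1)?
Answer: Rational(153, 22) ≈ 6.9545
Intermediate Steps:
Function('l')(s, w) = Rational(-1, 18) (Function('l')(s, w) = Mul(Rational(1, 3), Pow(Add(-4, -2), -1)) = Mul(Rational(1, 3), Pow(-6, -1)) = Mul(Rational(1, 3), Rational(-1, 6)) = Rational(-1, 18))
Function('f')(X) = Rational(286, 9) (Function('f')(X) = Add(32, Mul(4, Rational(-1, 18))) = Add(32, Rational(-2, 9)) = Rational(286, 9))
Function('C')(d) = Add(Rational(286, 9), Pow(d, 2), Mul(-80, d)) (Function('C')(d) = Add(Add(Pow(d, 2), Mul(-80, d)), Rational(286, 9)) = Add(Rational(286, 9), Pow(d, 2), Mul(-80, d)))
Mul(221, Pow(Function('C')(0), -1)) = Mul(221, Pow(Add(Rational(286, 9), Pow(0, 2), Mul(-80, 0)), -1)) = Mul(221, Pow(Add(Rational(286, 9), 0, 0), -1)) = Mul(221, Pow(Rational(286, 9), -1)) = Mul(221, Rational(9, 286)) = Rational(153, 22)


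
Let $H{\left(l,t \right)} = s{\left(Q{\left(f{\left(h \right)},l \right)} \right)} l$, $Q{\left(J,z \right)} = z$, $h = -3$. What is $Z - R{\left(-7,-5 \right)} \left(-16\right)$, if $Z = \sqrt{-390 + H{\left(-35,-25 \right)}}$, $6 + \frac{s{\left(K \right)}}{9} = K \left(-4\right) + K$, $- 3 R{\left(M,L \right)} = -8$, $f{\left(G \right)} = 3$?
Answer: $\frac{128}{3} + 5 i \sqrt{1263} \approx 42.667 + 177.69 i$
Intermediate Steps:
$R{\left(M,L \right)} = \frac{8}{3}$ ($R{\left(M,L \right)} = \left(- \frac{1}{3}\right) \left(-8\right) = \frac{8}{3}$)
$s{\left(K \right)} = -54 - 27 K$ ($s{\left(K \right)} = -54 + 9 \left(K \left(-4\right) + K\right) = -54 + 9 \left(- 4 K + K\right) = -54 + 9 \left(- 3 K\right) = -54 - 27 K$)
$H{\left(l,t \right)} = l \left(-54 - 27 l\right)$ ($H{\left(l,t \right)} = \left(-54 - 27 l\right) l = l \left(-54 - 27 l\right)$)
$Z = 5 i \sqrt{1263}$ ($Z = \sqrt{-390 - - 945 \left(2 - 35\right)} = \sqrt{-390 - \left(-945\right) \left(-33\right)} = \sqrt{-390 - 31185} = \sqrt{-31575} = 5 i \sqrt{1263} \approx 177.69 i$)
$Z - R{\left(-7,-5 \right)} \left(-16\right) = 5 i \sqrt{1263} - \frac{8}{3} \left(-16\right) = 5 i \sqrt{1263} - - \frac{128}{3} = 5 i \sqrt{1263} + \frac{128}{3} = \frac{128}{3} + 5 i \sqrt{1263}$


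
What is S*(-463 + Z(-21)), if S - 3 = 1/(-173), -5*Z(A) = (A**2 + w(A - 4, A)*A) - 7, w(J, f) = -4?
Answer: -1467494/865 ≈ -1696.5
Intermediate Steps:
Z(A) = 7/5 - A**2/5 + 4*A/5 (Z(A) = -((A**2 - 4*A) - 7)/5 = -(-7 + A**2 - 4*A)/5 = 7/5 - A**2/5 + 4*A/5)
S = 518/173 (S = 3 + 1/(-173) = 3 - 1/173 = 518/173 ≈ 2.9942)
S*(-463 + Z(-21)) = 518*(-463 + (7/5 - 1/5*(-21)**2 + (4/5)*(-21)))/173 = 518*(-463 + (7/5 - 1/5*441 - 84/5))/173 = 518*(-463 + (7/5 - 441/5 - 84/5))/173 = 518*(-463 - 518/5)/173 = (518/173)*(-2833/5) = -1467494/865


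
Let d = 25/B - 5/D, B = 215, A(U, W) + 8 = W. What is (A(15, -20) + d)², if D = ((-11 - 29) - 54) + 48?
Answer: 3018293721/3912484 ≈ 771.45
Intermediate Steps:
A(U, W) = -8 + W
D = -46 (D = (-40 - 54) + 48 = -94 + 48 = -46)
d = 445/1978 (d = 25/215 - 5/(-46) = 25*(1/215) - 5*(-1/46) = 5/43 + 5/46 = 445/1978 ≈ 0.22497)
(A(15, -20) + d)² = ((-8 - 20) + 445/1978)² = (-28 + 445/1978)² = (-54939/1978)² = 3018293721/3912484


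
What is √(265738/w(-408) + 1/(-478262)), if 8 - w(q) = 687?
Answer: I*√41271969127062320430/324739898 ≈ 19.783*I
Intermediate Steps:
w(q) = -679 (w(q) = 8 - 1*687 = 8 - 687 = -679)
√(265738/w(-408) + 1/(-478262)) = √(265738/(-679) + 1/(-478262)) = √(265738*(-1/679) - 1/478262) = √(-265738/679 - 1/478262) = √(-127092388035/324739898) = I*√41271969127062320430/324739898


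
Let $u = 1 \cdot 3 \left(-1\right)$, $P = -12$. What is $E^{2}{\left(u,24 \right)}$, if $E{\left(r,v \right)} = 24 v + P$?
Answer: $318096$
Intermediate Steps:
$u = -3$ ($u = 3 \left(-1\right) = -3$)
$E{\left(r,v \right)} = -12 + 24 v$ ($E{\left(r,v \right)} = 24 v - 12 = -12 + 24 v$)
$E^{2}{\left(u,24 \right)} = \left(-12 + 24 \cdot 24\right)^{2} = \left(-12 + 576\right)^{2} = 564^{2} = 318096$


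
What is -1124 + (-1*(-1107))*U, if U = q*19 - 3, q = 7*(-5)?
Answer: -740600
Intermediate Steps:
q = -35
U = -668 (U = -35*19 - 3 = -665 - 3 = -668)
-1124 + (-1*(-1107))*U = -1124 - 1*(-1107)*(-668) = -1124 + 1107*(-668) = -1124 - 739476 = -740600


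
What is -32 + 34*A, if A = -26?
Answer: -916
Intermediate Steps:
-32 + 34*A = -32 + 34*(-26) = -32 - 884 = -916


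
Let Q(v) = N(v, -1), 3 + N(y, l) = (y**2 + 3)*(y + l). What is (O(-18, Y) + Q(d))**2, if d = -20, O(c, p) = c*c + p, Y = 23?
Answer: 65918161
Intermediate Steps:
O(c, p) = p + c**2 (O(c, p) = c**2 + p = p + c**2)
N(y, l) = -3 + (3 + y**2)*(l + y) (N(y, l) = -3 + (y**2 + 3)*(y + l) = -3 + (3 + y**2)*(l + y))
Q(v) = -6 + v**3 - v**2 + 3*v (Q(v) = -3 + v**3 + 3*(-1) + 3*v - v**2 = -3 + v**3 - 3 + 3*v - v**2 = -6 + v**3 - v**2 + 3*v)
(O(-18, Y) + Q(d))**2 = ((23 + (-18)**2) + (-6 + (-20)**3 - 1*(-20)**2 + 3*(-20)))**2 = ((23 + 324) + (-6 - 8000 - 1*400 - 60))**2 = (347 + (-6 - 8000 - 400 - 60))**2 = (347 - 8466)**2 = (-8119)**2 = 65918161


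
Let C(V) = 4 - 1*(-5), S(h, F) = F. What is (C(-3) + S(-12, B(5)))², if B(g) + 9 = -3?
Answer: 9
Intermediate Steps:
B(g) = -12 (B(g) = -9 - 3 = -12)
C(V) = 9 (C(V) = 4 + 5 = 9)
(C(-3) + S(-12, B(5)))² = (9 - 12)² = (-3)² = 9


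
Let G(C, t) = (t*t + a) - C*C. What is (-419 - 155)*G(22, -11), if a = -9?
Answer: 213528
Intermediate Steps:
G(C, t) = -9 + t² - C² (G(C, t) = (t*t - 9) - C*C = (t² - 9) - C² = (-9 + t²) - C² = -9 + t² - C²)
(-419 - 155)*G(22, -11) = (-419 - 155)*(-9 + (-11)² - 1*22²) = -574*(-9 + 121 - 1*484) = -574*(-9 + 121 - 484) = -574*(-372) = 213528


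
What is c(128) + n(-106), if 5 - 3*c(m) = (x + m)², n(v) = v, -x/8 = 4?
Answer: -9529/3 ≈ -3176.3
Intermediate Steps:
x = -32 (x = -8*4 = -32)
c(m) = 5/3 - (-32 + m)²/3
c(128) + n(-106) = (5/3 - (-32 + 128)²/3) - 106 = (5/3 - ⅓*96²) - 106 = (5/3 - ⅓*9216) - 106 = (5/3 - 3072) - 106 = -9211/3 - 106 = -9529/3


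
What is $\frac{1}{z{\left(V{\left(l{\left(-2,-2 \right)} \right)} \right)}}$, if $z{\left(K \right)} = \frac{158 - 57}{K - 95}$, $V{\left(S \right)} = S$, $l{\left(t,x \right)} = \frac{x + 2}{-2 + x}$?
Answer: $- \frac{95}{101} \approx -0.94059$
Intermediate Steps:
$l{\left(t,x \right)} = \frac{2 + x}{-2 + x}$
$z{\left(K \right)} = \frac{101}{-95 + K}$
$\frac{1}{z{\left(V{\left(l{\left(-2,-2 \right)} \right)} \right)}} = \frac{1}{101 \frac{1}{-95 + \frac{2 - 2}{-2 - 2}}} = \frac{1}{101 \frac{1}{-95 + \frac{1}{-4} \cdot 0}} = \frac{1}{101 \frac{1}{-95 - 0}} = \frac{1}{101 \frac{1}{-95 + 0}} = \frac{1}{101 \frac{1}{-95}} = \frac{1}{101 \left(- \frac{1}{95}\right)} = \frac{1}{- \frac{101}{95}} = - \frac{95}{101}$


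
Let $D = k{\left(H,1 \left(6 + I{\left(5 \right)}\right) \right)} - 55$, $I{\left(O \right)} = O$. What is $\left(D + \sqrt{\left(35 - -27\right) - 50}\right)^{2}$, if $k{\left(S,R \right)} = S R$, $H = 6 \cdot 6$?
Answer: $116293 + 1364 \sqrt{3} \approx 1.1866 \cdot 10^{5}$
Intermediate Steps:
$H = 36$
$k{\left(S,R \right)} = R S$
$D = 341$ ($D = 1 \left(6 + 5\right) 36 - 55 = 1 \cdot 11 \cdot 36 - 55 = 11 \cdot 36 - 55 = 396 - 55 = 341$)
$\left(D + \sqrt{\left(35 - -27\right) - 50}\right)^{2} = \left(341 + \sqrt{\left(35 - -27\right) - 50}\right)^{2} = \left(341 + \sqrt{\left(35 + 27\right) - 50}\right)^{2} = \left(341 + \sqrt{62 - 50}\right)^{2} = \left(341 + \sqrt{12}\right)^{2} = \left(341 + 2 \sqrt{3}\right)^{2}$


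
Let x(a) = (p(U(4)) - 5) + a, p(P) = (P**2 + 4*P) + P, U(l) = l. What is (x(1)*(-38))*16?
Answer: -19456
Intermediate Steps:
p(P) = P**2 + 5*P
x(a) = 31 + a (x(a) = (4*(5 + 4) - 5) + a = (4*9 - 5) + a = (36 - 5) + a = 31 + a)
(x(1)*(-38))*16 = ((31 + 1)*(-38))*16 = (32*(-38))*16 = -1216*16 = -19456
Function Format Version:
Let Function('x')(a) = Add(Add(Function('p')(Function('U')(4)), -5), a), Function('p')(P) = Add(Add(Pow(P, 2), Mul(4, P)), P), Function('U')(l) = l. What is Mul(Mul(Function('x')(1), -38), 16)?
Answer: -19456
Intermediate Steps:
Function('p')(P) = Add(Pow(P, 2), Mul(5, P))
Function('x')(a) = Add(31, a) (Function('x')(a) = Add(Add(Mul(4, Add(5, 4)), -5), a) = Add(Add(Mul(4, 9), -5), a) = Add(Add(36, -5), a) = Add(31, a))
Mul(Mul(Function('x')(1), -38), 16) = Mul(Mul(Add(31, 1), -38), 16) = Mul(Mul(32, -38), 16) = Mul(-1216, 16) = -19456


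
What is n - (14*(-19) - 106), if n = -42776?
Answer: -42404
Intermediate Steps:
n - (14*(-19) - 106) = -42776 - (14*(-19) - 106) = -42776 - (-266 - 106) = -42776 - 1*(-372) = -42776 + 372 = -42404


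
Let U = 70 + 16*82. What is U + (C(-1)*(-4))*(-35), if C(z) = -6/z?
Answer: 2222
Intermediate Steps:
U = 1382 (U = 70 + 1312 = 1382)
U + (C(-1)*(-4))*(-35) = 1382 + (-6/(-1)*(-4))*(-35) = 1382 + (-6*(-1)*(-4))*(-35) = 1382 + (6*(-4))*(-35) = 1382 - 24*(-35) = 1382 + 840 = 2222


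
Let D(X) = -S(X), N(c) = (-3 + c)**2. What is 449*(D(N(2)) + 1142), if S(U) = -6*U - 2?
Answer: 516350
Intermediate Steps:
S(U) = -2 - 6*U
D(X) = 2 + 6*X (D(X) = -(-2 - 6*X) = 2 + 6*X)
449*(D(N(2)) + 1142) = 449*((2 + 6*(-3 + 2)**2) + 1142) = 449*((2 + 6*(-1)**2) + 1142) = 449*((2 + 6*1) + 1142) = 449*((2 + 6) + 1142) = 449*(8 + 1142) = 449*1150 = 516350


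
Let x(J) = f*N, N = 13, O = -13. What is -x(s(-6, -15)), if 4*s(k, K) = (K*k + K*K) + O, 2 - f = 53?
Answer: 663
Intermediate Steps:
f = -51 (f = 2 - 1*53 = 2 - 53 = -51)
s(k, K) = -13/4 + K²/4 + K*k/4 (s(k, K) = ((K*k + K*K) - 13)/4 = ((K*k + K²) - 13)/4 = ((K² + K*k) - 13)/4 = (-13 + K² + K*k)/4 = -13/4 + K²/4 + K*k/4)
x(J) = -663 (x(J) = -51*13 = -663)
-x(s(-6, -15)) = -1*(-663) = 663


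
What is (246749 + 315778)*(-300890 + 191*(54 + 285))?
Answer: -132835688307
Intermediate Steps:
(246749 + 315778)*(-300890 + 191*(54 + 285)) = 562527*(-300890 + 191*339) = 562527*(-300890 + 64749) = 562527*(-236141) = -132835688307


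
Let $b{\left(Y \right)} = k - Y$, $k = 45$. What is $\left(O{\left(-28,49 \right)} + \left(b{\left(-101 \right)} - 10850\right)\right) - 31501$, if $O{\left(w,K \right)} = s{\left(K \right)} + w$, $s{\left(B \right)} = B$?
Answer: $-42184$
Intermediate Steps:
$b{\left(Y \right)} = 45 - Y$
$O{\left(w,K \right)} = K + w$
$\left(O{\left(-28,49 \right)} + \left(b{\left(-101 \right)} - 10850\right)\right) - 31501 = \left(\left(49 - 28\right) + \left(\left(45 - -101\right) - 10850\right)\right) - 31501 = \left(21 + \left(\left(45 + 101\right) - 10850\right)\right) - 31501 = \left(21 + \left(146 - 10850\right)\right) - 31501 = \left(21 - 10704\right) - 31501 = -10683 - 31501 = -42184$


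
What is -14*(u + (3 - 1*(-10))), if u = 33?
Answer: -644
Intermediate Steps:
-14*(u + (3 - 1*(-10))) = -14*(33 + (3 - 1*(-10))) = -14*(33 + (3 + 10)) = -14*(33 + 13) = -14*46 = -644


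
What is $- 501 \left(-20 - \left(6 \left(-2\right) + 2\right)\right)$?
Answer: $5010$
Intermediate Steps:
$- 501 \left(-20 - \left(6 \left(-2\right) + 2\right)\right) = - 501 \left(-20 - \left(-12 + 2\right)\right) = - 501 \left(-20 - -10\right) = - 501 \left(-20 + 10\right) = \left(-501\right) \left(-10\right) = 5010$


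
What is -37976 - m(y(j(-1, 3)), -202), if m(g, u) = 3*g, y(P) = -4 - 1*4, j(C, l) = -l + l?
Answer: -37952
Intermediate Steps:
j(C, l) = 0
y(P) = -8 (y(P) = -4 - 4 = -8)
-37976 - m(y(j(-1, 3)), -202) = -37976 - 3*(-8) = -37976 - 1*(-24) = -37976 + 24 = -37952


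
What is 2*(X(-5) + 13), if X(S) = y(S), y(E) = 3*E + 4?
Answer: 4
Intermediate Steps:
y(E) = 4 + 3*E
X(S) = 4 + 3*S
2*(X(-5) + 13) = 2*((4 + 3*(-5)) + 13) = 2*((4 - 15) + 13) = 2*(-11 + 13) = 2*2 = 4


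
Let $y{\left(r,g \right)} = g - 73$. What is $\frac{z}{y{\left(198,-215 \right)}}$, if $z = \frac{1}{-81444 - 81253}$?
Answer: $\frac{1}{46856736} \approx 2.1342 \cdot 10^{-8}$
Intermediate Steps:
$z = - \frac{1}{162697}$ ($z = \frac{1}{-162697} = - \frac{1}{162697} \approx -6.1464 \cdot 10^{-6}$)
$y{\left(r,g \right)} = -73 + g$
$\frac{z}{y{\left(198,-215 \right)}} = - \frac{1}{162697 \left(-73 - 215\right)} = - \frac{1}{162697 \left(-288\right)} = \left(- \frac{1}{162697}\right) \left(- \frac{1}{288}\right) = \frac{1}{46856736}$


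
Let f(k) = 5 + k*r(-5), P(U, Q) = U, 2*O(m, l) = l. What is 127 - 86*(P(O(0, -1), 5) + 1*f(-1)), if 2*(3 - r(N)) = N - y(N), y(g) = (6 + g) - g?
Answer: 471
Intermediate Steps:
O(m, l) = l/2
y(g) = 6
r(N) = 6 - N/2 (r(N) = 3 - (N - 1*6)/2 = 3 - (N - 6)/2 = 3 - (-6 + N)/2 = 3 + (3 - N/2) = 6 - N/2)
f(k) = 5 + 17*k/2 (f(k) = 5 + k*(6 - 1/2*(-5)) = 5 + k*(6 + 5/2) = 5 + k*(17/2) = 5 + 17*k/2)
127 - 86*(P(O(0, -1), 5) + 1*f(-1)) = 127 - 86*((1/2)*(-1) + 1*(5 + (17/2)*(-1))) = 127 - 86*(-1/2 + 1*(5 - 17/2)) = 127 - 86*(-1/2 + 1*(-7/2)) = 127 - 86*(-1/2 - 7/2) = 127 - 86*(-4) = 127 + 344 = 471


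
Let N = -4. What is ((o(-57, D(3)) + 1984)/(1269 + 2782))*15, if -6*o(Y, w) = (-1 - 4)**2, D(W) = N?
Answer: 59395/8102 ≈ 7.3309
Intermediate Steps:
D(W) = -4
o(Y, w) = -25/6 (o(Y, w) = -(-1 - 4)**2/6 = -1/6*(-5)**2 = -1/6*25 = -25/6)
((o(-57, D(3)) + 1984)/(1269 + 2782))*15 = ((-25/6 + 1984)/(1269 + 2782))*15 = ((11879/6)/4051)*15 = ((11879/6)*(1/4051))*15 = (11879/24306)*15 = 59395/8102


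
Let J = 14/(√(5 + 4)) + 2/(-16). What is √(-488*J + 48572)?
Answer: √417201/3 ≈ 215.30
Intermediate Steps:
J = 109/24 (J = 14/(√9) + 2*(-1/16) = 14/3 - ⅛ = 109/24 ≈ 4.5417)
√(-488*J + 48572) = √(-488*109/24 + 48572) = √(-6649/3 + 48572) = √(139067/3) = √417201/3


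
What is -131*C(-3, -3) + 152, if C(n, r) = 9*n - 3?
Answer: 4082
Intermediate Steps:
C(n, r) = -3 + 9*n
-131*C(-3, -3) + 152 = -131*(-3 + 9*(-3)) + 152 = -131*(-3 - 27) + 152 = -131*(-30) + 152 = 3930 + 152 = 4082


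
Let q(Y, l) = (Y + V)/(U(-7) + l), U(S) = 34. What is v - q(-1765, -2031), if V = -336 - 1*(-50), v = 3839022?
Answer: 7666524883/1997 ≈ 3.8390e+6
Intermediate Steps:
V = -286 (V = -336 + 50 = -286)
q(Y, l) = (-286 + Y)/(34 + l) (q(Y, l) = (Y - 286)/(34 + l) = (-286 + Y)/(34 + l))
v - q(-1765, -2031) = 3839022 - (-286 - 1765)/(34 - 2031) = 3839022 - (-2051)/(-1997) = 3839022 - (-1)*(-2051)/1997 = 3839022 - 1*2051/1997 = 3839022 - 2051/1997 = 7666524883/1997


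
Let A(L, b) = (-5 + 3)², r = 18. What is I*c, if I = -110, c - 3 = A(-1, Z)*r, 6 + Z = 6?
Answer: -8250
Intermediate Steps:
Z = 0 (Z = -6 + 6 = 0)
A(L, b) = 4 (A(L, b) = (-2)² = 4)
c = 75 (c = 3 + 4*18 = 3 + 72 = 75)
I*c = -110*75 = -8250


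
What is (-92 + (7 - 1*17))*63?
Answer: -6426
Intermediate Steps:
(-92 + (7 - 1*17))*63 = (-92 + (7 - 17))*63 = (-92 - 10)*63 = -102*63 = -6426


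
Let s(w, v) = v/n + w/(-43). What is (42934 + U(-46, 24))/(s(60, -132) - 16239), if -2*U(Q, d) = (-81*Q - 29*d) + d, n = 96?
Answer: -14244008/5587169 ≈ -2.5494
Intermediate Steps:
U(Q, d) = 14*d + 81*Q/2 (U(Q, d) = -((-81*Q - 29*d) + d)/2 = -(-81*Q - 28*d)/2 = 14*d + 81*Q/2)
s(w, v) = -w/43 + v/96 (s(w, v) = v/96 + w/(-43) = v*(1/96) + w*(-1/43) = v/96 - w/43 = -w/43 + v/96)
(42934 + U(-46, 24))/(s(60, -132) - 16239) = (42934 + (14*24 + (81/2)*(-46)))/((-1/43*60 + (1/96)*(-132)) - 16239) = (42934 + (336 - 1863))/((-60/43 - 11/8) - 16239) = (42934 - 1527)/(-953/344 - 16239) = 41407/(-5587169/344) = 41407*(-344/5587169) = -14244008/5587169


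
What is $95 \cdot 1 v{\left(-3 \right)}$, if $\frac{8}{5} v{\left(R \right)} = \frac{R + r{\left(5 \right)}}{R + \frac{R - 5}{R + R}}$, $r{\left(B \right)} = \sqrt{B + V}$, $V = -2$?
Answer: $\frac{855}{8} - \frac{285 \sqrt{3}}{8} \approx 45.171$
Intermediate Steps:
$r{\left(B \right)} = \sqrt{-2 + B}$ ($r{\left(B \right)} = \sqrt{B - 2} = \sqrt{-2 + B}$)
$v{\left(R \right)} = \frac{5 \left(R + \sqrt{3}\right)}{8 \left(R + \frac{-5 + R}{2 R}\right)}$ ($v{\left(R \right)} = \frac{5 \frac{R + \sqrt{-2 + 5}}{R + \frac{R - 5}{R + R}}}{8} = \frac{5 \frac{R + \sqrt{3}}{R + \frac{-5 + R}{2 R}}}{8} = \frac{5 \left(R + \sqrt{3}\right)}{8 \left(R + \frac{-5 + R}{2 R}\right)}$)
$95 \cdot 1 v{\left(-3 \right)} = 95 \cdot 1 \cdot \frac{5}{4} \left(-3\right) \frac{1}{-5 - 3 + 2 \left(-3\right)^{2}} \left(-3 + \sqrt{3}\right) = 95 \cdot 1 \cdot \frac{5}{4} \left(-3\right) \frac{1}{-5 - 3 + 2 \cdot 9} \left(-3 + \sqrt{3}\right) = 95 \cdot 1 \cdot \frac{5}{4} \left(-3\right) \frac{1}{-5 - 3 + 18} \left(-3 + \sqrt{3}\right) = 95 \cdot 1 \cdot \frac{5}{4} \left(-3\right) \frac{1}{10} \left(-3 + \sqrt{3}\right) = 95 \cdot 1 \left(\frac{9}{8} - \frac{3 \sqrt{3}}{8}\right) = 95 \left(\frac{9}{8} - \frac{3 \sqrt{3}}{8}\right) = \frac{855}{8} - \frac{285 \sqrt{3}}{8}$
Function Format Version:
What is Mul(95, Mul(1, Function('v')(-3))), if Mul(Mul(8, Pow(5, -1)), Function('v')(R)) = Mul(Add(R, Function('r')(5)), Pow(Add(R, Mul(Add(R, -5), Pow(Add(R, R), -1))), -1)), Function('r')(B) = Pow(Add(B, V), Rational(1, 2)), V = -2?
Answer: Add(Rational(855, 8), Mul(Rational(-285, 8), Pow(3, Rational(1, 2)))) ≈ 45.171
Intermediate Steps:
Function('r')(B) = Pow(Add(-2, B), Rational(1, 2)) (Function('r')(B) = Pow(Add(B, -2), Rational(1, 2)) = Pow(Add(-2, B), Rational(1, 2)))
Function('v')(R) = Mul(Rational(5, 8), Pow(Add(R, Mul(Rational(1, 2), Pow(R, -1), Add(-5, R))), -1), Add(R, Pow(3, Rational(1, 2)))) (Function('v')(R) = Mul(Rational(5, 8), Mul(Add(R, Pow(Add(-2, 5), Rational(1, 2))), Pow(Add(R, Mul(Add(R, -5), Pow(Add(R, R), -1))), -1))) = Mul(Rational(5, 8), Mul(Add(R, Pow(3, Rational(1, 2))), Pow(Add(R, Mul(Add(-5, R), Pow(Mul(2, R), -1))), -1))) = Mul(Rational(5, 8), Mul(Add(R, Pow(3, Rational(1, 2))), Pow(Add(R, Mul(Add(-5, R), Mul(Rational(1, 2), Pow(R, -1)))), -1))) = Mul(Rational(5, 8), Mul(Add(R, Pow(3, Rational(1, 2))), Pow(Add(R, Mul(Rational(1, 2), Pow(R, -1), Add(-5, R))), -1))) = Mul(Rational(5, 8), Mul(Pow(Add(R, Mul(Rational(1, 2), Pow(R, -1), Add(-5, R))), -1), Add(R, Pow(3, Rational(1, 2))))) = Mul(Rational(5, 8), Pow(Add(R, Mul(Rational(1, 2), Pow(R, -1), Add(-5, R))), -1), Add(R, Pow(3, Rational(1, 2)))))
Mul(95, Mul(1, Function('v')(-3))) = Mul(95, Mul(1, Mul(Rational(5, 4), -3, Pow(Add(-5, -3, Mul(2, Pow(-3, 2))), -1), Add(-3, Pow(3, Rational(1, 2)))))) = Mul(95, Mul(1, Mul(Rational(5, 4), -3, Pow(Add(-5, -3, Mul(2, 9)), -1), Add(-3, Pow(3, Rational(1, 2)))))) = Mul(95, Mul(1, Mul(Rational(5, 4), -3, Pow(Add(-5, -3, 18), -1), Add(-3, Pow(3, Rational(1, 2)))))) = Mul(95, Mul(1, Mul(Rational(5, 4), -3, Pow(10, -1), Add(-3, Pow(3, Rational(1, 2)))))) = Mul(95, Mul(1, Mul(Rational(5, 4), -3, Rational(1, 10), Add(-3, Pow(3, Rational(1, 2)))))) = Mul(95, Mul(1, Add(Rational(9, 8), Mul(Rational(-3, 8), Pow(3, Rational(1, 2)))))) = Mul(95, Add(Rational(9, 8), Mul(Rational(-3, 8), Pow(3, Rational(1, 2))))) = Add(Rational(855, 8), Mul(Rational(-285, 8), Pow(3, Rational(1, 2))))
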